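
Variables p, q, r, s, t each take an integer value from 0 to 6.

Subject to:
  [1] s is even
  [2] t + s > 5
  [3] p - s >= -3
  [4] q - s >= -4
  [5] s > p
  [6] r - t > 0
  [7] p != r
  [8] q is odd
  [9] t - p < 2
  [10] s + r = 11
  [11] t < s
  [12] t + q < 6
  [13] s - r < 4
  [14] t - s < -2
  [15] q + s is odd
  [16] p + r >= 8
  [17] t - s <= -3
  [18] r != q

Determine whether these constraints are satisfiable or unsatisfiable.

Satisfiable

Try p = 3, q = 3, r = 5, s = 6, t = 2.
Check constraint 2: t + s = 8; constraint 3: p - s = -3; constraint 4: q - s = -3. The remaining constraints are straightforward to verify.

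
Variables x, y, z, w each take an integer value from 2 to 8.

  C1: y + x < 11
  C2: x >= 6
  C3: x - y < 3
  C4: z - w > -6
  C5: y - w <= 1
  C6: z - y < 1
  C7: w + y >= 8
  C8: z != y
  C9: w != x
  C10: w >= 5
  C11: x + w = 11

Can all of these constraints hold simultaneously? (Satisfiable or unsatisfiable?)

Satisfiable

Try x = 6, y = 4, z = 2, w = 5.
Check constraint 1: y + x = 10; constraint 3: x - y = 2; constraint 4: z - w = -3. The remaining constraints are straightforward to verify.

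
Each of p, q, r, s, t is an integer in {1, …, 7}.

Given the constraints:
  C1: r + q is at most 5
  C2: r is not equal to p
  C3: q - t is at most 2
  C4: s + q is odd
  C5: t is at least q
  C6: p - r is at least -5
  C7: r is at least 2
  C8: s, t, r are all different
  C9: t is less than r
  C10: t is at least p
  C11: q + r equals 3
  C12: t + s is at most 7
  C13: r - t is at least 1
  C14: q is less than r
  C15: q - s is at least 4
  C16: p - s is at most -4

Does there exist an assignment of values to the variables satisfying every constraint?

Unsatisfiable

Constraints 3, 6, 13, 15, and 16 give p − r ≥ -5, r − t ≥ 1, t − q ≥ -2, q − s ≥ 4, s − p ≥ 4.
Adding all 5 inequalities: the left sides telescope to 0, and the right sides sum to (-5) + 1 + (-2) + 4 + 4 = 2. So 0 ≥ 2, which is false.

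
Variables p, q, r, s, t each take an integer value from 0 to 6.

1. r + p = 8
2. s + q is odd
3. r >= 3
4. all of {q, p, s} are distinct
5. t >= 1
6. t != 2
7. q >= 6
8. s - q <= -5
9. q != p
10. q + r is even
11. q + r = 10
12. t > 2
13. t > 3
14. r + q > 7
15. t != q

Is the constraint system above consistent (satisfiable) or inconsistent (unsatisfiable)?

Satisfiable

One satisfying assignment is p = 4, q = 6, r = 4, s = 1, t = 4.
For the less obvious constraints — constraint 1: r + p = 8; constraint 8: s - q = -5 — and the others hold by inspection.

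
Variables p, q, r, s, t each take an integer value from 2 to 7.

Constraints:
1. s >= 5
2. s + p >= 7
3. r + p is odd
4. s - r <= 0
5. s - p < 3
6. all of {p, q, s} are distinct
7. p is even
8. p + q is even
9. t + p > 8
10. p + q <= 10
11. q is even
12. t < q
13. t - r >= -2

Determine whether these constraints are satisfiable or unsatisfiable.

Take p = 4, q = 6, r = 7, s = 5, t = 5. Then constraint 2: s + p = 9; constraint 4: s - r = -2; constraint 5: s - p = 1, and every other listed constraint is also met.

Satisfiable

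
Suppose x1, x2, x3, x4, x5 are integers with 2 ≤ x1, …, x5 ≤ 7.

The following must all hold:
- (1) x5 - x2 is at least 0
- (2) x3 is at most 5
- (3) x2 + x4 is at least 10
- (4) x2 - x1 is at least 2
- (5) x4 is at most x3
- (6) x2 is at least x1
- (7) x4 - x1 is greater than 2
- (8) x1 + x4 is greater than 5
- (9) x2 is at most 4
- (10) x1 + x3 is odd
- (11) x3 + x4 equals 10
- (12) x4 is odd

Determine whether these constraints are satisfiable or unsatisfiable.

From constraint 9: x2 ≤ 4. From constraints 2 and 5: x4 ≤ x3 ≤ 5. Hence x2 + x4 ≤ 9. But constraint 3 requires x2 + x4 ≥ 10, and 10 > 9. Contradiction.

Unsatisfiable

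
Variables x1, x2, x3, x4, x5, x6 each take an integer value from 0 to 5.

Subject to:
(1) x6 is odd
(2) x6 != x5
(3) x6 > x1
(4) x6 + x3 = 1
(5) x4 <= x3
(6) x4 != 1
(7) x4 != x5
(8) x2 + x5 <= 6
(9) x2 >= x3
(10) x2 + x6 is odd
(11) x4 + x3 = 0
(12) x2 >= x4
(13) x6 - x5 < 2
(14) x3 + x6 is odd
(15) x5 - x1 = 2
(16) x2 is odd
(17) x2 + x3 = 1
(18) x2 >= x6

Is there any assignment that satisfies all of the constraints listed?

Constraint 16 makes x2 odd and constraint 1 makes x6 odd, so x2 + x6 must be even. Constraint 10 says x2 + x6 is odd — contradiction.

Unsatisfiable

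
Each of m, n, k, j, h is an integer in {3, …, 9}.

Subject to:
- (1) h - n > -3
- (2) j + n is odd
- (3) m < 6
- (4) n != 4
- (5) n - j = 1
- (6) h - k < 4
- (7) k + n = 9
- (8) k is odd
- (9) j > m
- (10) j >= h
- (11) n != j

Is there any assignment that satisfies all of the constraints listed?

Satisfiable

Try m = 4, n = 6, k = 3, j = 5, h = 5.
Check constraint 1: h - n = -1; constraint 5: n - j = 1. The remaining constraints are straightforward to verify.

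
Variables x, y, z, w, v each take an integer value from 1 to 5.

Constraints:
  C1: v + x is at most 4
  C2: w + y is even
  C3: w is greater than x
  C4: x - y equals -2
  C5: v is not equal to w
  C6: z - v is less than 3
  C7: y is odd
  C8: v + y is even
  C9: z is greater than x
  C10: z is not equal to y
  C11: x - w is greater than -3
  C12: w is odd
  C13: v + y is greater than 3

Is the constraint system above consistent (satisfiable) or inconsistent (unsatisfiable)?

The assignment x = 1, y = 3, z = 2, w = 3, v = 1 works:
  constraint 1 holds since v + x = 2.
  constraint 4 holds since x - y = -2.
The rest check out directly.

Satisfiable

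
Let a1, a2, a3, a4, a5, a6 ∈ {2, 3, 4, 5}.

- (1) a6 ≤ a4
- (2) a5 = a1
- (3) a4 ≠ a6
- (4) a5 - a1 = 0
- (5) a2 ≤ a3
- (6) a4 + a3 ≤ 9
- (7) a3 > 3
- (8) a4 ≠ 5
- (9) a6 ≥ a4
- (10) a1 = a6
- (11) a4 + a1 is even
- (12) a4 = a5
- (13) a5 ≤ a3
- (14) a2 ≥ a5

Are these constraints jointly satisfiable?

Unsatisfiable

From constraints 2, 10, and 12, a4 = a5 = a1 = a6, so a4 = a6. But constraint 3 says a4 ≠ a6. Contradiction.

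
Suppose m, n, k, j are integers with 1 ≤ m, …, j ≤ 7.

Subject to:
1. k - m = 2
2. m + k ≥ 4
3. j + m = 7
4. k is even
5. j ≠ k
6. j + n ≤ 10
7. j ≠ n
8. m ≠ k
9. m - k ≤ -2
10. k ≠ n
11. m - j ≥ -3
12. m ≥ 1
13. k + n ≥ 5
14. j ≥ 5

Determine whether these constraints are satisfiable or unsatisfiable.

Try m = 2, n = 2, k = 4, j = 5.
Check constraint 1: k - m = 2; constraint 2: m + k = 6. The remaining constraints are straightforward to verify.

Satisfiable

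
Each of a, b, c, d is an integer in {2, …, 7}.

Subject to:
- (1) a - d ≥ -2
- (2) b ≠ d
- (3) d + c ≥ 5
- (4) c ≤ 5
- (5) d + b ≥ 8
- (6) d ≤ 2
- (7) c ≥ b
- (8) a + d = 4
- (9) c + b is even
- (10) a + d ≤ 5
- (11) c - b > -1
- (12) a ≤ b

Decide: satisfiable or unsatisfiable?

From constraint 6: d ≤ 2. From constraints 4 and 7: b ≤ c ≤ 5. Hence d + b ≤ 7. But constraint 5 requires d + b ≥ 8, and 8 > 7. Contradiction.

Unsatisfiable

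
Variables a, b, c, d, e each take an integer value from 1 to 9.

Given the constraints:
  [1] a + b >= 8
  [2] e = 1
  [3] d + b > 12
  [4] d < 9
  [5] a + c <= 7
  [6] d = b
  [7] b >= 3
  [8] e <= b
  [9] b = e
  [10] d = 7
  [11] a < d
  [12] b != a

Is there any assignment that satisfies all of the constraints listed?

Unsatisfiable

Constraint 10 fixes d = 7 and constraint 2 fixes e = 1. Constraints 6 and 9 give d = b = e, so d = e. But 7 ≠ 1 — contradiction.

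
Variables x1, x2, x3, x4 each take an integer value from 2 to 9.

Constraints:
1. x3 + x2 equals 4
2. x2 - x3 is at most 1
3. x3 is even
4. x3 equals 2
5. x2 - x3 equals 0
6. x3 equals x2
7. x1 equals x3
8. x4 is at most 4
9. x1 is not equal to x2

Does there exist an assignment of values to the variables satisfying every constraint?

Unsatisfiable

From constraints 6 and 7, x1 = x3 = x2, so x1 = x2. But constraint 9 says x1 ≠ x2. Contradiction.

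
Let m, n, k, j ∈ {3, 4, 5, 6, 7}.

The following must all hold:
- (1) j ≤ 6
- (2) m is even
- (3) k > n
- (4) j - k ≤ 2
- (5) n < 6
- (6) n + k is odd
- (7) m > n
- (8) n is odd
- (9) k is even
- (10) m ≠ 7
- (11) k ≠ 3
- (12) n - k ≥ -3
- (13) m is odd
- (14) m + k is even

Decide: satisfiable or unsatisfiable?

Unsatisfiable

Constraint 13 makes m odd and constraint 9 makes k even, so m + k must be odd. Constraint 14 says m + k is even — contradiction.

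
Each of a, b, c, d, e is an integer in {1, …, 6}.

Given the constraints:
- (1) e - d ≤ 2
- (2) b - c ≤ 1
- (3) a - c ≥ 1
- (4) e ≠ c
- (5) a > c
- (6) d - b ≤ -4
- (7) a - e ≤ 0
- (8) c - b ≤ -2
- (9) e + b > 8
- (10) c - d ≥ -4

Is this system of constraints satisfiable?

Constraints 1, 2, 3, 6, and 7 give b − d ≥ 4, d − e ≥ -2, e − a ≥ 0, a − c ≥ 1, c − b ≥ -1.
Adding all 5 inequalities: the left sides telescope to 0, and the right sides sum to 4 + (-2) + 0 + 1 + (-1) = 2. So 0 ≥ 2, which is false.

Unsatisfiable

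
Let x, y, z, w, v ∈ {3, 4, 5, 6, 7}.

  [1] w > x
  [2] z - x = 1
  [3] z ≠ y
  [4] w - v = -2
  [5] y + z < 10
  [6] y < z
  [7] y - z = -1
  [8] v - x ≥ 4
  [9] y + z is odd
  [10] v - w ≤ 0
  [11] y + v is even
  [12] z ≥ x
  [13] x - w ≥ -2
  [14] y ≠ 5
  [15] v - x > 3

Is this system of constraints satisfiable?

Constraints 8, 10, and 13 give x − w ≥ -2, w − v ≥ 0, v − x ≥ 4.
Adding all 3 inequalities: the left sides telescope to 0, and the right sides sum to (-2) + 0 + 4 = 2. So 0 ≥ 2, which is false.

Unsatisfiable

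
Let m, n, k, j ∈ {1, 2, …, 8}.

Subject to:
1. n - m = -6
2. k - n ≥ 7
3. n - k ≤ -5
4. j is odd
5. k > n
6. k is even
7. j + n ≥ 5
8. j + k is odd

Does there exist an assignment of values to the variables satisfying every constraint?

Satisfiable

Setting (m, n, k, j) = (7, 1, 8, 7) satisfies everything: constraint 1: n - m = -6; constraint 2: k - n = 7; constraint 3: n - k = -7, and the others follow.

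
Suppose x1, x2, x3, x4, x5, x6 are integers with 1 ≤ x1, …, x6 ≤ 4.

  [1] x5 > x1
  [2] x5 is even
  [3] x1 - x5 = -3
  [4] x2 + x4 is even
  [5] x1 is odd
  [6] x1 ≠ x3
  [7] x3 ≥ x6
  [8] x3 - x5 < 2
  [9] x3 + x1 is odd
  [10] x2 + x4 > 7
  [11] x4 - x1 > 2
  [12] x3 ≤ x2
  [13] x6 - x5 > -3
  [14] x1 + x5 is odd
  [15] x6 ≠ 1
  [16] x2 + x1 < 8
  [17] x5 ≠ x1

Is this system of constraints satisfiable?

The assignment x1 = 1, x2 = 4, x3 = 4, x4 = 4, x5 = 4, x6 = 3 works:
  constraint 3 holds since x1 - x5 = -3.
  constraint 8 holds since x3 - x5 = 0.
The rest check out directly.

Satisfiable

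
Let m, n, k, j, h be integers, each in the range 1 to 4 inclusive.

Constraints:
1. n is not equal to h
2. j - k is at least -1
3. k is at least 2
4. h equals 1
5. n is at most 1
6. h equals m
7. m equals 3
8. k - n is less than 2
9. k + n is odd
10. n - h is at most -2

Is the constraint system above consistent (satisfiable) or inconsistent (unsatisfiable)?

Unsatisfiable

Constraint 4 fixes h = 1 and constraint 7 fixes m = 3, but constraint 6 requires h = m. Since 1 ≠ 3, contradiction.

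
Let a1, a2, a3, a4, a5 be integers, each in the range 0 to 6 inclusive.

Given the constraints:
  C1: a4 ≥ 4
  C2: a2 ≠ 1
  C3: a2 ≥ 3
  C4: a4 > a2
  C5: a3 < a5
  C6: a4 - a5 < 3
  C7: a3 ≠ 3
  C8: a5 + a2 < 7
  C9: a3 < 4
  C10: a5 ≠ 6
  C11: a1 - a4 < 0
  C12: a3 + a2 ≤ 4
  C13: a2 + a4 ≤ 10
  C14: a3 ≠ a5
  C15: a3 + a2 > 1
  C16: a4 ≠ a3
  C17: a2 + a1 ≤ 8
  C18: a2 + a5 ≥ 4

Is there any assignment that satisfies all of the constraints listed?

Satisfiable

Take a1 = 3, a2 = 3, a3 = 0, a4 = 5, a5 = 3. Then constraint 6: a4 - a5 = 2; constraint 8: a5 + a2 = 6; constraint 11: a1 - a4 = -2, and every other listed constraint is also met.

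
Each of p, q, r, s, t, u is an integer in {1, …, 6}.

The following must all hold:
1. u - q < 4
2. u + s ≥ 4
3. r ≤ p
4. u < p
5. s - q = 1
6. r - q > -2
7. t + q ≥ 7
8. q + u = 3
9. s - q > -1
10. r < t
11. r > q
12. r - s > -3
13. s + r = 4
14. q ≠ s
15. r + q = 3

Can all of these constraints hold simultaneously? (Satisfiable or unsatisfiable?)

Setting (p, q, r, s, t, u) = (6, 1, 2, 2, 6, 2) satisfies everything: constraint 1: u - q = 1; constraint 2: u + s = 4, and the others follow.

Satisfiable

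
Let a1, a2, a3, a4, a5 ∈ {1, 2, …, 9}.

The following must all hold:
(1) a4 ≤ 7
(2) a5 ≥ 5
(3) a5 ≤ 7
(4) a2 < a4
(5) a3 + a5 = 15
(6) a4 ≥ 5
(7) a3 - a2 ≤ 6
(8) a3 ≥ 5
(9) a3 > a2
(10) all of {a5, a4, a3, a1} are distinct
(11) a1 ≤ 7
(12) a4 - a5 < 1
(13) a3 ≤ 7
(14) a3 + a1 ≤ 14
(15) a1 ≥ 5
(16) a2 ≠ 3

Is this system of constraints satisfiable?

Unsatisfiable

Constraints 1, 2, 3, 6, 8, 11, 13, and 15 confine each of a5, a4, a3, a1 to the 3 values {5, …, 7}.
Constraint 10 requires all 4 of them to be distinct, but only 3 values are available — impossible by the pigeonhole principle.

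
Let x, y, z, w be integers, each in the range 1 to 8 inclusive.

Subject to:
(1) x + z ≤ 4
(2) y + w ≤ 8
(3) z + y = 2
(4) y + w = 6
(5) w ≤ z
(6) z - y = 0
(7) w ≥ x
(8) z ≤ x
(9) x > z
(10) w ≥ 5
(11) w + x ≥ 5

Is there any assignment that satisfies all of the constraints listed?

Constraints 5, 7, and 9 give z < x, x ≤ w, w ≤ z. Chaining: z < x ≤ w ≤ z, which forces z < z — impossible.

Unsatisfiable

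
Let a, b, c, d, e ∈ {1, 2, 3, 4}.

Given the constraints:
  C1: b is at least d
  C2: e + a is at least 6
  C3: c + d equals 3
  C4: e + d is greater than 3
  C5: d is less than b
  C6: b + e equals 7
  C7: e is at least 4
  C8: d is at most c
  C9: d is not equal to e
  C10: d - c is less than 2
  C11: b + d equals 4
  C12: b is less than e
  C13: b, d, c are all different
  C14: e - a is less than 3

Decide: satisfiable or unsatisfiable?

Satisfiable

Try a = 3, b = 3, c = 2, d = 1, e = 4.
Check constraint 2: e + a = 7; constraint 3: c + d = 3; constraint 4: e + d = 5. The remaining constraints are straightforward to verify.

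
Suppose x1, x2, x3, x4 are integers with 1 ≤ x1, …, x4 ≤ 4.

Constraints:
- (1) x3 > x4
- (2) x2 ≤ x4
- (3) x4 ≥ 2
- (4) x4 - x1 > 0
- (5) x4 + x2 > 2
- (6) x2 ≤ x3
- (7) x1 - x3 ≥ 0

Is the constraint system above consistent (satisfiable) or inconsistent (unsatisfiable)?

Constraints 1, 4, and 7 give x3 ≤ x1, x1 < x4, x4 < x3. Chaining: x3 ≤ x1 < x4 < x3, which forces x3 < x3 — impossible.

Unsatisfiable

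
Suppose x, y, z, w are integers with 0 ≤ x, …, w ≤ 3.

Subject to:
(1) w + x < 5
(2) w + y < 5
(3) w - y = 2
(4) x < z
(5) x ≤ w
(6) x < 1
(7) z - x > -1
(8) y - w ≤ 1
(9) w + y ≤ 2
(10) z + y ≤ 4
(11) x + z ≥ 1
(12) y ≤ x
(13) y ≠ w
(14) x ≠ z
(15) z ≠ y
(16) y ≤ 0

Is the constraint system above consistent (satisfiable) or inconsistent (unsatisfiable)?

Take x = 0, y = 0, z = 2, w = 2. Then constraint 1: w + x = 2; constraint 2: w + y = 2, and every other listed constraint is also met.

Satisfiable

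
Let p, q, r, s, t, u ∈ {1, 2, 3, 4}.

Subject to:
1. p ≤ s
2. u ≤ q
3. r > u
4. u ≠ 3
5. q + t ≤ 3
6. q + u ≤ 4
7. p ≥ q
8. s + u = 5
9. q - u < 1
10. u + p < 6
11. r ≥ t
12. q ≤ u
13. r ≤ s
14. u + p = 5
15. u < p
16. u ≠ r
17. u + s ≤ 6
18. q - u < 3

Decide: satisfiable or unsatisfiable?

Try p = 4, q = 1, r = 2, s = 4, t = 1, u = 1.
Check constraint 5: q + t = 2; constraint 6: q + u = 2. The remaining constraints are straightforward to verify.

Satisfiable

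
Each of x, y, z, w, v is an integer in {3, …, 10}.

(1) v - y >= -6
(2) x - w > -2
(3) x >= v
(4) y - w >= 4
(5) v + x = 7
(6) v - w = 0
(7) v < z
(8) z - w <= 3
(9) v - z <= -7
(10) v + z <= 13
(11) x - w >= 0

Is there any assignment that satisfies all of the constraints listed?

Unsatisfiable

Constraints 1, 4, 8, and 9 give v − y ≥ -6, y − w ≥ 4, w − z ≥ -3, z − v ≥ 7.
Adding all 4 inequalities: the left sides telescope to 0, and the right sides sum to (-6) + 4 + (-3) + 7 = 2. So 0 ≥ 2, which is false.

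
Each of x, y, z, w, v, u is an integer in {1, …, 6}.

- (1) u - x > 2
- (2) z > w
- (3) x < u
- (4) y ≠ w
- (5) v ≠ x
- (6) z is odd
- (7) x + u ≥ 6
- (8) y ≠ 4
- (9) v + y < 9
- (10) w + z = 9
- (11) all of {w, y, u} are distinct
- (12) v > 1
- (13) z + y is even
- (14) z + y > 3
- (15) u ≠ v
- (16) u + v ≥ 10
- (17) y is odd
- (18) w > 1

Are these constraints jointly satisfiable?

One satisfying assignment is x = 2, y = 1, z = 5, w = 4, v = 6, u = 5.
For the less obvious constraints — constraint 1: u - x = 3; constraint 7: x + u = 7; constraint 9: v + y = 7 — and the others hold by inspection.

Satisfiable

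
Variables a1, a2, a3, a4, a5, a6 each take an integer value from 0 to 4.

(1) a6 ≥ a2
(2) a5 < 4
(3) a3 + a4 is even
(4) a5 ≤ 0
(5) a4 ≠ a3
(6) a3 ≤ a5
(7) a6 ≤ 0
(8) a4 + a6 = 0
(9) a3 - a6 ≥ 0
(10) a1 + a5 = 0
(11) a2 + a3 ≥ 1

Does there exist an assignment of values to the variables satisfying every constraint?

From constraints 1 and 7: a2 ≤ a6 ≤ 0. From constraints 4 and 6: a3 ≤ a5 ≤ 0. Hence a2 + a3 ≤ 0. But constraint 11 requires a2 + a3 ≥ 1, and 1 > 0. Contradiction.

Unsatisfiable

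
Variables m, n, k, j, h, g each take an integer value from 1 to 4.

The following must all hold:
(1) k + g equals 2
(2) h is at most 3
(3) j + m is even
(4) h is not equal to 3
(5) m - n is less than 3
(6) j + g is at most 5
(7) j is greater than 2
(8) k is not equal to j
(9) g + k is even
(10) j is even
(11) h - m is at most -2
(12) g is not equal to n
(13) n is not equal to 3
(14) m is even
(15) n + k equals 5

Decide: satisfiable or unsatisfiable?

Satisfiable

Setting (m, n, k, j, h, g) = (4, 4, 1, 4, 1, 1) satisfies everything: constraint 1: k + g = 2; constraint 5: m - n = 0, and the others follow.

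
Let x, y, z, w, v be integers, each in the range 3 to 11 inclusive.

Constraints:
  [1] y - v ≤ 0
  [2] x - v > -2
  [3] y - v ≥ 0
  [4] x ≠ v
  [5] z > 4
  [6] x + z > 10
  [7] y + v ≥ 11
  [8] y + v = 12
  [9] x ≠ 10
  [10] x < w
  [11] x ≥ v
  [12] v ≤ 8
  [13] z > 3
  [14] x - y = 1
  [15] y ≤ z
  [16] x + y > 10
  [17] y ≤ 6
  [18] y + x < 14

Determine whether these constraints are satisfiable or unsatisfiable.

Satisfiable

One satisfying assignment is x = 7, y = 6, z = 6, w = 9, v = 6.
For the less obvious constraints — constraint 1: y - v = 0; constraint 2: x - v = 1 — and the others hold by inspection.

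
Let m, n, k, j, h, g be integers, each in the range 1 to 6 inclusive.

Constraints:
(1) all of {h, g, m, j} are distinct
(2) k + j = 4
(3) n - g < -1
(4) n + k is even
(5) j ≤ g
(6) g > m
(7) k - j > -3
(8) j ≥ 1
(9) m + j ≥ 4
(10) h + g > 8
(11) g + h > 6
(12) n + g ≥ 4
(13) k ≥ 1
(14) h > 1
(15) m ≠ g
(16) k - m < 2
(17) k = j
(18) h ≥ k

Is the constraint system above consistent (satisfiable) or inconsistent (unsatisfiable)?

Satisfiable

The assignment m = 3, n = 2, k = 2, j = 2, h = 5, g = 4 works:
  constraint 2 holds since k + j = 4.
  constraint 3 holds since n - g = -2.
  constraint 7 holds since k - j = 0.
The rest check out directly.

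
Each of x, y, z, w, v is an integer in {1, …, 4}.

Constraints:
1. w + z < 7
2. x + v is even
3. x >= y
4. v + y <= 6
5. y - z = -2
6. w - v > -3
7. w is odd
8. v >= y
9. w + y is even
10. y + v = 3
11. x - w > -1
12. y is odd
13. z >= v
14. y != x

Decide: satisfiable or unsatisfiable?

Satisfiable

The assignment x = 2, y = 1, z = 3, w = 1, v = 2 works:
  constraint 1 holds since w + z = 4.
  constraint 4 holds since v + y = 3.
The rest check out directly.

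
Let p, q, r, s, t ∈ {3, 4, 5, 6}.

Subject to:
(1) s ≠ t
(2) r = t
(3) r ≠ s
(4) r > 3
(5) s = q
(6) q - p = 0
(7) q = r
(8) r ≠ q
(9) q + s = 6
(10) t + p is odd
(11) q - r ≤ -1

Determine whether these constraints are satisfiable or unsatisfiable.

Unsatisfiable

From constraints 2, 5, and 7, s = q = r = t, so s = t. But constraint 1 says s ≠ t. Contradiction.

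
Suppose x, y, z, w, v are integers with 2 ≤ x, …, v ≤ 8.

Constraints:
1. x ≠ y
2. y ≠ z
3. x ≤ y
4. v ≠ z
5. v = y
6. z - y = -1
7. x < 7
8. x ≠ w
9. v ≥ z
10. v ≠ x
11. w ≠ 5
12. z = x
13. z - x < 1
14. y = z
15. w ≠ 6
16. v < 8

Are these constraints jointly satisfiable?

From constraints 5, 12, and 14, v = y = z = x, so v = x. But constraint 10 says v ≠ x. Contradiction.

Unsatisfiable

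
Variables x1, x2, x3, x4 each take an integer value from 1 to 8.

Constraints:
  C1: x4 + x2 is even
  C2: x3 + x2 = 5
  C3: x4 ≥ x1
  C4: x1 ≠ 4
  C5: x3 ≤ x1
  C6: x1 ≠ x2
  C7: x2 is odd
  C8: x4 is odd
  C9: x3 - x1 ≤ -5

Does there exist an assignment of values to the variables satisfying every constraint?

One satisfying assignment is x1 = 7, x2 = 3, x3 = 2, x4 = 7.
For the less obvious constraints — constraint 1: x4 + x2 = 10 is even; constraint 2: x3 + x2 = 5; constraint 9: x3 - x1 = -5 — and the others hold by inspection.

Satisfiable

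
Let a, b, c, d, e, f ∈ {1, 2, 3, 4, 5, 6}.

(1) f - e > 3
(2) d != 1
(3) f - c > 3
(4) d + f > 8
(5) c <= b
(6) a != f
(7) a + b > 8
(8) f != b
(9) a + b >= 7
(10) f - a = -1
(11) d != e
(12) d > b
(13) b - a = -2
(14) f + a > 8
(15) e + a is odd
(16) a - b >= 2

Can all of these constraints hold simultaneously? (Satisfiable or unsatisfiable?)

The assignment a = 6, b = 4, c = 1, d = 5, e = 1, f = 5 works:
  constraint 1 holds since f - e = 4.
  constraint 3 holds since f - c = 4.
The rest check out directly.

Satisfiable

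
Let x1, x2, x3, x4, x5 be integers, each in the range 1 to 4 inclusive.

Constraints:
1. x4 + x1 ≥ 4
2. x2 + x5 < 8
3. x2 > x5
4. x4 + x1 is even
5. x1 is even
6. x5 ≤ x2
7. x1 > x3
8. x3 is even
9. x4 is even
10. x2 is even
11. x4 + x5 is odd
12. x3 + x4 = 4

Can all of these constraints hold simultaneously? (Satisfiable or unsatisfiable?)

Satisfiable

Setting (x1, x2, x3, x4, x5) = (4, 4, 2, 2, 1) satisfies everything: constraint 1: x4 + x1 = 6; constraint 2: x2 + x5 = 5, and the others follow.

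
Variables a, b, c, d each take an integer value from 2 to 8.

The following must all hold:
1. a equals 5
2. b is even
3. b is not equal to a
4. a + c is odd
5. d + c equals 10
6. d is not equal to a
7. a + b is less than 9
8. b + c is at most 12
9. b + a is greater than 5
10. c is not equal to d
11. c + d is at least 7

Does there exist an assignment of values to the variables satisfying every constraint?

Satisfiable

One satisfying assignment is a = 5, b = 2, c = 8, d = 2.
For the less obvious constraints — constraint 5: d + c = 10; constraint 7: a + b = 7; constraint 8: b + c = 10 — and the others hold by inspection.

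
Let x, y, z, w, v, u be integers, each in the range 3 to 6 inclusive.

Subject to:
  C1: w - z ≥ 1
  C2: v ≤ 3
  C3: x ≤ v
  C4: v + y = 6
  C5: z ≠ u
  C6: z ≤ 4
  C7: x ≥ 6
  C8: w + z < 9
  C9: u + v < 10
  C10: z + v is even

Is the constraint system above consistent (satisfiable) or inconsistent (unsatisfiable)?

From constraints 3 and 7: v ≥ x and x ≥ 6, so v ≥ 6. From constraint 2: v ≤ 3. But 3 < 6, so no value of v works.

Unsatisfiable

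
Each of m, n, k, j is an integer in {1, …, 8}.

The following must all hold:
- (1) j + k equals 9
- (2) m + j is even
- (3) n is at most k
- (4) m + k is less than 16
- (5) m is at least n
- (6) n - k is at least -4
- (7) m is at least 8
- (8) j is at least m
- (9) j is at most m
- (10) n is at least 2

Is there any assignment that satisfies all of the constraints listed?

From constraints 7 and 8: j ≥ m ≥ 8. From constraints 3 and 10: k ≥ n ≥ 2. Hence j + k ≥ 10. But constraint 1 requires j + k = 9, and 9 < 10. Contradiction.

Unsatisfiable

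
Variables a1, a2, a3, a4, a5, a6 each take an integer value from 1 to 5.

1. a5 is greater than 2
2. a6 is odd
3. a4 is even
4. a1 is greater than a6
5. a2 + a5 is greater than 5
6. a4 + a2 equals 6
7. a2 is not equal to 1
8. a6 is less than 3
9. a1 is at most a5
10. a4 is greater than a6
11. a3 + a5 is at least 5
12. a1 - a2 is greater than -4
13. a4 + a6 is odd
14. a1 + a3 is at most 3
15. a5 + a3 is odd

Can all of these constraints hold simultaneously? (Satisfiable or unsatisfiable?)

Satisfiable

One satisfying assignment is a1 = 2, a2 = 4, a3 = 1, a4 = 2, a5 = 4, a6 = 1.
For the less obvious constraints — constraint 5: a2 + a5 = 8; constraint 6: a4 + a2 = 6; constraint 11: a3 + a5 = 5 — and the others hold by inspection.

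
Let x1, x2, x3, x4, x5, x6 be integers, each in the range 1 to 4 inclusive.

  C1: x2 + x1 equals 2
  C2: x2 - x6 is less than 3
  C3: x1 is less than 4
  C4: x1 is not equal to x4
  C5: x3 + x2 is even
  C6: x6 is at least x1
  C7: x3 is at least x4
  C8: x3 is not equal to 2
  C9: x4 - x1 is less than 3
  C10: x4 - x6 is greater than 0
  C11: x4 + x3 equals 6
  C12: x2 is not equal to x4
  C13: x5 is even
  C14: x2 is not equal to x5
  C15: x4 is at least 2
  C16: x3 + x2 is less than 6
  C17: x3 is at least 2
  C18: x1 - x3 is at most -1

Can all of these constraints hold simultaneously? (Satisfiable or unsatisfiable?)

Setting (x1, x2, x3, x4, x5, x6) = (1, 1, 3, 3, 4, 1) satisfies everything: constraint 1: x2 + x1 = 2; constraint 2: x2 - x6 = 0; constraint 9: x4 - x1 = 2, and the others follow.

Satisfiable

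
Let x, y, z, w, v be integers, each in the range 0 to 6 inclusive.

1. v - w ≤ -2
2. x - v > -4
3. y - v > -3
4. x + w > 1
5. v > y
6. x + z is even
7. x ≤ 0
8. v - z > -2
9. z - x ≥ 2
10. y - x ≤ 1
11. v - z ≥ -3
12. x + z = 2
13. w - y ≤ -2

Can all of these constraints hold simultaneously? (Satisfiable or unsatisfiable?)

Constraints 1, 9, 10, 11, and 13 give x − y ≥ -1, y − w ≥ 2, w − v ≥ 2, v − z ≥ -3, z − x ≥ 2.
Adding all 5 inequalities: the left sides telescope to 0, and the right sides sum to (-1) + 2 + 2 + (-3) + 2 = 2. So 0 ≥ 2, which is false.

Unsatisfiable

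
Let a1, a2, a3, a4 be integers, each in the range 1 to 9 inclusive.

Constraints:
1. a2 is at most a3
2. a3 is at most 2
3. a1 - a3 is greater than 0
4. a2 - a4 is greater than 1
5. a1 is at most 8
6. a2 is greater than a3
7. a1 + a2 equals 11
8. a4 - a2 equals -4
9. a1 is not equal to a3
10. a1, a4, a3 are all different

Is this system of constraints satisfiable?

From constraint 5: a1 ≤ 8. From constraints 1 and 2: a2 ≤ a3 ≤ 2. Hence a1 + a2 ≤ 10. But constraint 7 requires a1 + a2 = 11, and 11 > 10. Contradiction.

Unsatisfiable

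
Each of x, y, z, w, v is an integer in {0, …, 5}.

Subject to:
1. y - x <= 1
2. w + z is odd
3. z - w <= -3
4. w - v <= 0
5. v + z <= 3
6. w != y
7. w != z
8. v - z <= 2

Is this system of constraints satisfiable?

Unsatisfiable

Constraints 3, 4, and 8 give v − w ≥ 0, w − z ≥ 3, z − v ≥ -2.
Adding all 3 inequalities: the left sides telescope to 0, and the right sides sum to 0 + 3 + (-2) = 1. So 0 ≥ 1, which is false.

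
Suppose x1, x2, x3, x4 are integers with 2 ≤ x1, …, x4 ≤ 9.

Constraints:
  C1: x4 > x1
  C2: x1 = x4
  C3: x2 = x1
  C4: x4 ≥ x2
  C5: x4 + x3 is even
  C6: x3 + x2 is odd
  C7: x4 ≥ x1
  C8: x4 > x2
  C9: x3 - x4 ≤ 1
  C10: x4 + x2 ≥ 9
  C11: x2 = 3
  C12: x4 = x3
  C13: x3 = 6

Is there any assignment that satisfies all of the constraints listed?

Unsatisfiable

Constraint 11 fixes x2 = 3 and constraint 13 fixes x3 = 6. Constraints 2, 3, and 12 give x2 = x1 = x4 = x3, so x2 = x3. But 3 ≠ 6 — contradiction.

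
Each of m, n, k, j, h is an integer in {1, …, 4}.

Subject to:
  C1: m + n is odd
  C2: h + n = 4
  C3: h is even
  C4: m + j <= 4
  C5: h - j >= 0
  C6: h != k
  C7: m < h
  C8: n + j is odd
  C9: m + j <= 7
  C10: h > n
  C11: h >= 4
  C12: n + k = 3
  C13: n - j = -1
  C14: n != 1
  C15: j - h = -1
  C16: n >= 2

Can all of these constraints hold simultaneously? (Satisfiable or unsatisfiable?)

Unsatisfiable

From constraint 11: h ≥ 4. From constraint 16: n ≥ 2. Hence h + n ≥ 6. But constraint 2 requires h + n = 4, and 4 < 6. Contradiction.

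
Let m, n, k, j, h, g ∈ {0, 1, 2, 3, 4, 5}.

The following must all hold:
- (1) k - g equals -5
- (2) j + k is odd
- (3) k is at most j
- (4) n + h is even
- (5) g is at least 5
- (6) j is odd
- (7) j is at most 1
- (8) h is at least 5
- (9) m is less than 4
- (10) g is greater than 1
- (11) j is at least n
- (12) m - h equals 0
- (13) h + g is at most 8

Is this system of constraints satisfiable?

Unsatisfiable

From constraint 8: h ≥ 5. From constraint 5: g ≥ 5. Hence h + g ≥ 10. But constraint 13 requires h + g ≤ 8, and 8 < 10. Contradiction.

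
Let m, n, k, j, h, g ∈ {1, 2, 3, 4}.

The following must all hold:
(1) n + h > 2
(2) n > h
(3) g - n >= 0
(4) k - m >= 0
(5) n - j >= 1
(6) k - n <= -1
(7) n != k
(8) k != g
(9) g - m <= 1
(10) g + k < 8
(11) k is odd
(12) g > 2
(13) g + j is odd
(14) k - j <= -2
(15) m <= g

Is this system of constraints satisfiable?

Constraints 3, 4, 5, 9, and 14 give g − n ≥ 0, n − j ≥ 1, j − k ≥ 2, k − m ≥ 0, m − g ≥ -1.
Adding all 5 inequalities: the left sides telescope to 0, and the right sides sum to 0 + 1 + 2 + 0 + (-1) = 2. So 0 ≥ 2, which is false.

Unsatisfiable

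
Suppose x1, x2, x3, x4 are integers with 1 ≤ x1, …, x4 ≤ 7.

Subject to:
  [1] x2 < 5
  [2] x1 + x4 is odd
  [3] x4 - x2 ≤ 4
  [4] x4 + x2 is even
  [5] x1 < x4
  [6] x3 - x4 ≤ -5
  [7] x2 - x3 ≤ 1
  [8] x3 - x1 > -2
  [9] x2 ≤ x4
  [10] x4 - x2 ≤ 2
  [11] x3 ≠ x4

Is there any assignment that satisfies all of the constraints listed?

Unsatisfiable

Constraints 6, 7, and 10 give x4 − x3 ≥ 5, x3 − x2 ≥ -1, x2 − x4 ≥ -2.
Adding all 3 inequalities: the left sides telescope to 0, and the right sides sum to 5 + (-1) + (-2) = 2. So 0 ≥ 2, which is false.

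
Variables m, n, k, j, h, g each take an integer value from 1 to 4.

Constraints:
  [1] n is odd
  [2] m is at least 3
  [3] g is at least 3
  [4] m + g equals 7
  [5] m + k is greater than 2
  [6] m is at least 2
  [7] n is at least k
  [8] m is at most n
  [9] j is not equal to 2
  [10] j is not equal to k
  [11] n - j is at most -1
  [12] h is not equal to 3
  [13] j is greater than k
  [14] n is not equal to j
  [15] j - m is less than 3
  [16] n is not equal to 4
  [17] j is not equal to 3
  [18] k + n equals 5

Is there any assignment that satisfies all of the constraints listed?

One satisfying assignment is m = 3, n = 3, k = 2, j = 4, h = 1, g = 4.
For the less obvious constraints — constraint 4: m + g = 7; constraint 5: m + k = 5; constraint 11: n - j = -1 — and the others hold by inspection.

Satisfiable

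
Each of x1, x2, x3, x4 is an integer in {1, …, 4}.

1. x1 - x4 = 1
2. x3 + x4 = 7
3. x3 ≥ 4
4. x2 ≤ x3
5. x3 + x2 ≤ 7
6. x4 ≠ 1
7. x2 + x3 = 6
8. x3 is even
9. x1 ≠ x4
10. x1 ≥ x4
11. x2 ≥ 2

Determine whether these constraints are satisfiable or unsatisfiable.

Take x1 = 4, x2 = 2, x3 = 4, x4 = 3. Then constraint 1: x1 - x4 = 1; constraint 2: x3 + x4 = 7, and every other listed constraint is also met.

Satisfiable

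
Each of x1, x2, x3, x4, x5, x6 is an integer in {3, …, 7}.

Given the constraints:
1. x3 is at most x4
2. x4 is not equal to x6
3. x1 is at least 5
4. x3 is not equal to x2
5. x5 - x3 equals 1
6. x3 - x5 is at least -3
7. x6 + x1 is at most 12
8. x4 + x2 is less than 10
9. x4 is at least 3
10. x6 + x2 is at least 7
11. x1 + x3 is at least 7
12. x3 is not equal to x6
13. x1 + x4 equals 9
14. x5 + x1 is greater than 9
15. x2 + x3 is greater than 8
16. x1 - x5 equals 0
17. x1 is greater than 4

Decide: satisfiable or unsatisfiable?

Take x1 = 5, x2 = 5, x3 = 4, x4 = 4, x5 = 5, x6 = 5. Then constraint 5: x5 - x3 = 1; constraint 6: x3 - x5 = -1, and every other listed constraint is also met.

Satisfiable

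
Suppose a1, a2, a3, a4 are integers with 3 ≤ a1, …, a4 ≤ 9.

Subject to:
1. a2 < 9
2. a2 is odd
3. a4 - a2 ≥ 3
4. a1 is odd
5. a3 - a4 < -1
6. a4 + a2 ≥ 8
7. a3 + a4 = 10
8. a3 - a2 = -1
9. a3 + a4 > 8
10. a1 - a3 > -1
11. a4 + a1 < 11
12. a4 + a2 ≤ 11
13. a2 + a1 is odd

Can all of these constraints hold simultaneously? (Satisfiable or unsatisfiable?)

Constraint 2 makes a2 odd and constraint 4 makes a1 odd, so a2 + a1 must be even. Constraint 13 says a2 + a1 is odd — contradiction.

Unsatisfiable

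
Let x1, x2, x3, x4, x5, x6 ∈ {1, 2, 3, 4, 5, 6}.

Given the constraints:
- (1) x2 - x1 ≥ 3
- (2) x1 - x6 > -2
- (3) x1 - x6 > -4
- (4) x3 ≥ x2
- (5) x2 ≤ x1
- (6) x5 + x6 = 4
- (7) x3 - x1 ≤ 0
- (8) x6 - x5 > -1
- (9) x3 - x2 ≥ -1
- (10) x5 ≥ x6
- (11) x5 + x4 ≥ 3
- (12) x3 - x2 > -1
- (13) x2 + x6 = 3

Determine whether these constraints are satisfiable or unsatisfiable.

Unsatisfiable

Constraints 1, 7, and 9 give x2 − x1 ≥ 3, x1 − x3 ≥ 0, x3 − x2 ≥ -1.
Adding all 3 inequalities: the left sides telescope to 0, and the right sides sum to 3 + 0 + (-1) = 2. So 0 ≥ 2, which is false.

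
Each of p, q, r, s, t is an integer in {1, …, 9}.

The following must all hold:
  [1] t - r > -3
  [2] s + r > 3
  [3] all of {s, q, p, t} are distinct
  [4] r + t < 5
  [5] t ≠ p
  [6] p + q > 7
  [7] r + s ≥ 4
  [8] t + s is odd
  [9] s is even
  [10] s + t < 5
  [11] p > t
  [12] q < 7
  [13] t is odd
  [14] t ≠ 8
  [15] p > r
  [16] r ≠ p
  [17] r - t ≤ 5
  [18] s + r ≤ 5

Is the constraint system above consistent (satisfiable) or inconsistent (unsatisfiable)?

Satisfiable

Try p = 7, q = 3, r = 3, s = 2, t = 1.
Check constraint 1: t - r = -2; constraint 2: s + r = 5. The remaining constraints are straightforward to verify.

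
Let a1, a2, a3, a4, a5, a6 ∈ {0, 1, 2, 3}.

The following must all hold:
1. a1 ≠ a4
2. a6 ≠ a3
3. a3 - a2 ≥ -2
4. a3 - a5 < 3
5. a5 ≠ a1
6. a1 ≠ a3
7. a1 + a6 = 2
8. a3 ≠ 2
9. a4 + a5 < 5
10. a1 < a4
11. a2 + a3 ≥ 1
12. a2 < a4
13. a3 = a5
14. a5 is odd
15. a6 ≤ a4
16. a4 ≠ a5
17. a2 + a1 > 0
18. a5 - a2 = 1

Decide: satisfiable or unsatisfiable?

Satisfiable

One satisfying assignment is a1 = 2, a2 = 0, a3 = 1, a4 = 3, a5 = 1, a6 = 0.
For the less obvious constraints — constraint 3: a3 - a2 = 1; constraint 4: a3 - a5 = 0 — and the others hold by inspection.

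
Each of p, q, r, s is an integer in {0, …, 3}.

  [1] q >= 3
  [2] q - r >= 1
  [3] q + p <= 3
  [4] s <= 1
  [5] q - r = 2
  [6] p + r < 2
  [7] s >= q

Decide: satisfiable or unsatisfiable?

Unsatisfiable

From constraint 1: q ≥ 3. From constraints 4 and 7: q ≤ s and s ≤ 1, so q ≤ 1. But 1 < 3, so no value of q works.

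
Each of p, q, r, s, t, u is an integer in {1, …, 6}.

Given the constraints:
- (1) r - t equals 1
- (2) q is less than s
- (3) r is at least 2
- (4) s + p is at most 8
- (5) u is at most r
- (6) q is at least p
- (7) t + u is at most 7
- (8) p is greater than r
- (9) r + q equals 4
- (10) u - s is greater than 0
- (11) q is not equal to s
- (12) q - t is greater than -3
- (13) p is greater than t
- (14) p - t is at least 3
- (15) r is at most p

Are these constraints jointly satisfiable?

Constraints 2, 5, 6, 8, and 10 give r < p, p ≤ q, q < s, s < u, u ≤ r. Chaining: r < p ≤ q < s < u ≤ r, which forces r < r — impossible.

Unsatisfiable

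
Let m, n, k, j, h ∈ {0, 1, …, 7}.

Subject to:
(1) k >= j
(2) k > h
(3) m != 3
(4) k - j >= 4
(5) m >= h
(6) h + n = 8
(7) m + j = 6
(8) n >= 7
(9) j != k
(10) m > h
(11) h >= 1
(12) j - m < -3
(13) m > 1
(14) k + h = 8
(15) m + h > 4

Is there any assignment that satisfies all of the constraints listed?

Satisfiable

Setting (m, n, k, j, h) = (6, 7, 7, 0, 1) satisfies everything: constraint 4: k - j = 7; constraint 6: h + n = 8, and the others follow.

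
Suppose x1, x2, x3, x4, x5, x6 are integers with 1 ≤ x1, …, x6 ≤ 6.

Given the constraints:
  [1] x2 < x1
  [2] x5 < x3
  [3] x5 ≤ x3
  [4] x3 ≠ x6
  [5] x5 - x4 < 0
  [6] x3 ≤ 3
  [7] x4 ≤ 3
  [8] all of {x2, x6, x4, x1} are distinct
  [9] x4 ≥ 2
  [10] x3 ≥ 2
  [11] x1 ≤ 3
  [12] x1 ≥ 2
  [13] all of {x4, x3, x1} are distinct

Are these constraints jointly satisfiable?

Unsatisfiable

Constraints 6, 7, 9, 10, 11, and 12 confine each of x4, x3, x1 to the 2 values {2, 3}.
Constraint 13 requires all 3 of them to be distinct, but only 2 values are available — impossible by the pigeonhole principle.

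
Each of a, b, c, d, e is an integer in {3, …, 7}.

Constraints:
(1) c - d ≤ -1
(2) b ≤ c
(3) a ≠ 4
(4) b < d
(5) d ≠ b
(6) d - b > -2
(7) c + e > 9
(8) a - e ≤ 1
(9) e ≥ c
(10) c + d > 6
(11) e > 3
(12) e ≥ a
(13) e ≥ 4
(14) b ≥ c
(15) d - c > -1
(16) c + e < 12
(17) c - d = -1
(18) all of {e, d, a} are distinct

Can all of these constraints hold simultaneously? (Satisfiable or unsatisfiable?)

Try a = 6, b = 3, c = 3, d = 4, e = 7.
Check constraint 1: c - d = -1; constraint 6: d - b = 1. The remaining constraints are straightforward to verify.

Satisfiable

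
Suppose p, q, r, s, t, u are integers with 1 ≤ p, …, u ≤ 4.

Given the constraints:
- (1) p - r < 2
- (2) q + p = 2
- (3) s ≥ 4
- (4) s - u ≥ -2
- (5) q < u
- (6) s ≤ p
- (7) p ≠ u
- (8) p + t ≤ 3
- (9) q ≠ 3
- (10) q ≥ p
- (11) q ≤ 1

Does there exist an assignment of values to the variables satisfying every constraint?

From constraints 3 and 6: p ≥ s and s ≥ 4, so p ≥ 4. From constraints 10 and 11: p ≤ q and q ≤ 1, so p ≤ 1. But 1 < 4, so no value of p works.

Unsatisfiable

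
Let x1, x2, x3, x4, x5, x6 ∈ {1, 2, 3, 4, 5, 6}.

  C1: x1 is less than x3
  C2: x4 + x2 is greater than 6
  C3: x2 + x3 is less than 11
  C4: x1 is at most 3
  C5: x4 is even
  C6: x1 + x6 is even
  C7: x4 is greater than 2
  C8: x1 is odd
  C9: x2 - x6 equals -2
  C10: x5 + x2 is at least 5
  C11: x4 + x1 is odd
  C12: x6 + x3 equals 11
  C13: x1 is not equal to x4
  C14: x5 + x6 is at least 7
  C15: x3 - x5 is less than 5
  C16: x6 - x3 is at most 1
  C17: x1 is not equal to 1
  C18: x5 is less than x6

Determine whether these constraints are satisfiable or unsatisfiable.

Satisfiable

The assignment x1 = 3, x2 = 3, x3 = 6, x4 = 6, x5 = 3, x6 = 5 works:
  constraint 2 holds since x4 + x2 = 9.
  constraint 3 holds since x2 + x3 = 9.
  constraint 9 holds since x2 - x6 = -2.
The rest check out directly.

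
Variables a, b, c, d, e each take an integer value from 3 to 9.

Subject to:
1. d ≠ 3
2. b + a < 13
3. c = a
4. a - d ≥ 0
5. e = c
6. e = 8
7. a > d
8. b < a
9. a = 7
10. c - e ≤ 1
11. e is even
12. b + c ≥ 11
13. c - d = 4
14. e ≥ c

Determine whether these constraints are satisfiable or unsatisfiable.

Constraint 6 fixes e = 8 and constraint 9 fixes a = 7. Constraints 3 and 5 give e = c = a, so e = a. But 8 ≠ 7 — contradiction.

Unsatisfiable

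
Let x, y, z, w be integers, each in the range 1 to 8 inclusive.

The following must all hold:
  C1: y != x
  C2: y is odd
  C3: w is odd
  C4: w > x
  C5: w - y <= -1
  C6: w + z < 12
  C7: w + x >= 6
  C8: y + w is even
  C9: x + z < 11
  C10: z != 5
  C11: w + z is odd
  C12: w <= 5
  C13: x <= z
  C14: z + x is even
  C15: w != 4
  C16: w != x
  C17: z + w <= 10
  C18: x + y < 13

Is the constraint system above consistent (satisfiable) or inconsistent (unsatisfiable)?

Try x = 4, y = 7, z = 4, w = 5.
Check constraint 5: w - y = -2; constraint 6: w + z = 9; constraint 7: w + x = 9. The remaining constraints are straightforward to verify.

Satisfiable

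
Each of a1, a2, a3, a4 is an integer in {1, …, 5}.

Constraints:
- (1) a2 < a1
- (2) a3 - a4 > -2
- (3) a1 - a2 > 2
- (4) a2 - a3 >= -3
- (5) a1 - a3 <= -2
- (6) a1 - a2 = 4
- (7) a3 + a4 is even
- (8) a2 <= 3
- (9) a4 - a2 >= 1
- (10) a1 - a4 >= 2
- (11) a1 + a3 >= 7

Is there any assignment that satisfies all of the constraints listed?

Constraints 4, 5, 9, and 10 give a2 − a3 ≥ -3, a3 − a1 ≥ 2, a1 − a4 ≥ 2, a4 − a2 ≥ 1.
Adding all 4 inequalities: the left sides telescope to 0, and the right sides sum to (-3) + 2 + 2 + 1 = 2. So 0 ≥ 2, which is false.

Unsatisfiable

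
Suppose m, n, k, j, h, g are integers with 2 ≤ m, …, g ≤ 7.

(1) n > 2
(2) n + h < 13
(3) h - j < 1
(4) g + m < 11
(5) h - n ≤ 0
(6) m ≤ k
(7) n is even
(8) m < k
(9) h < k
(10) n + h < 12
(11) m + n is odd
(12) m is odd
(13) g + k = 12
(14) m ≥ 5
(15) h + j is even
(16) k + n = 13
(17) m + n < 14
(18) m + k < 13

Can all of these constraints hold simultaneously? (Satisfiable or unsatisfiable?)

Take m = 5, n = 6, k = 7, j = 7, h = 5, g = 5. Then constraint 2: n + h = 11; constraint 3: h - j = -2; constraint 4: g + m = 10, and every other listed constraint is also met.

Satisfiable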